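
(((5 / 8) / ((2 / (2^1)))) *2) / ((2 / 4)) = 5 / 2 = 2.50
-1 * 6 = -6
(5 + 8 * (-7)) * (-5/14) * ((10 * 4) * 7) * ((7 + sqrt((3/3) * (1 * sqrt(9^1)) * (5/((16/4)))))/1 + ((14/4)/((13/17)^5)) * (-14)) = -341567104200/371293 + 2550 * sqrt(15) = -910063.41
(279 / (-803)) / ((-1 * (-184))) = -279 / 147752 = -0.00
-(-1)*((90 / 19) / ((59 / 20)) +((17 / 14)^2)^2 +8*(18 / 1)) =147.78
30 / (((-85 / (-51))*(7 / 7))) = 18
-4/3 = -1.33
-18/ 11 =-1.64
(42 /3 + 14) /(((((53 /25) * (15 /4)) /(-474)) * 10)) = -8848 /53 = -166.94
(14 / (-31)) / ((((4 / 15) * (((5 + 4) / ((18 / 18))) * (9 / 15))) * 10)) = -35 / 1116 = -0.03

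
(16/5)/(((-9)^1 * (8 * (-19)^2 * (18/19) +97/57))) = -304/2340735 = -0.00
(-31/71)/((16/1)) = -31/1136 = -0.03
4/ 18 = 2/ 9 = 0.22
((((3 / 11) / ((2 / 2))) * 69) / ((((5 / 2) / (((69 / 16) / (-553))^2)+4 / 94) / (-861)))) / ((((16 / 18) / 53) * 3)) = -6341130056331 / 809489493296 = -7.83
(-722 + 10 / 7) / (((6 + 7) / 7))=-388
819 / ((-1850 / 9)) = -7371 / 1850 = -3.98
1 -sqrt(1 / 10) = 1 -sqrt(10) / 10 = 0.68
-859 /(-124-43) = 859 /167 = 5.14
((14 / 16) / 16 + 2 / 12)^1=0.22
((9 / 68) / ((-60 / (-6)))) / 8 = 9 / 5440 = 0.00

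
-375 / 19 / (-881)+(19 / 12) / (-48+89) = 502541 / 8235588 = 0.06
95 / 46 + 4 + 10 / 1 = 739 / 46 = 16.07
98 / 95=1.03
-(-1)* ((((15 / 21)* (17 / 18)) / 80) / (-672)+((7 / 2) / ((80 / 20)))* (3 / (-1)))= -3556241 / 1354752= -2.63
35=35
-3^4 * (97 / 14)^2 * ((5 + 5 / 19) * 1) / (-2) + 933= 20790471 / 1862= 11165.67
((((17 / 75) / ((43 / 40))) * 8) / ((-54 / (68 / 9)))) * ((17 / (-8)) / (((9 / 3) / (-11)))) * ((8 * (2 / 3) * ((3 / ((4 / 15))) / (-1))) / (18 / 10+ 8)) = 17293760 / 1536003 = 11.26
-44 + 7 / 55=-2413 / 55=-43.87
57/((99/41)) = 23.61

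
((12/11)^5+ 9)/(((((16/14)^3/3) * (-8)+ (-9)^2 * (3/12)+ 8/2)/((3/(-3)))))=-6990165756/13436323879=-0.52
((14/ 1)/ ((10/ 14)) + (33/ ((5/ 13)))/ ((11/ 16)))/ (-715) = -722/ 3575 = -0.20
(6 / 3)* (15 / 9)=10 / 3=3.33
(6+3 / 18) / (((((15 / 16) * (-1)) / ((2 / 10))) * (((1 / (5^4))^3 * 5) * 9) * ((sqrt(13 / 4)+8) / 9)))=-18500000000 / 2187+1156250000 * sqrt(13) / 2187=-6552849.26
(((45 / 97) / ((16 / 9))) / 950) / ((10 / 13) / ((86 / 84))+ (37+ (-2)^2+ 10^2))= 15093 / 7788665440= 0.00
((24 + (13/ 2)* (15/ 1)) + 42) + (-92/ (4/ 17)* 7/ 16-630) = -10201/ 16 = -637.56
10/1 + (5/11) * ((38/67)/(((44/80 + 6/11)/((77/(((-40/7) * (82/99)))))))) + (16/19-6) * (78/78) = 25496363/25157026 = 1.01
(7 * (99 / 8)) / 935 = 63 / 680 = 0.09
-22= -22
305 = 305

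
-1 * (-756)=756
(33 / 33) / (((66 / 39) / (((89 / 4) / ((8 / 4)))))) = 1157 / 176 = 6.57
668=668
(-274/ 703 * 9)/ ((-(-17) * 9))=-274/ 11951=-0.02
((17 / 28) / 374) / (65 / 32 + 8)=4 / 24717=0.00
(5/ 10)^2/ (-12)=-1/ 48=-0.02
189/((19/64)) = 12096/19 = 636.63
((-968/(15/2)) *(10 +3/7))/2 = -70664/105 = -672.99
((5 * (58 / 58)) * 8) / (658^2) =0.00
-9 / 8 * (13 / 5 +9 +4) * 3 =-1053 / 20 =-52.65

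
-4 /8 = -1 /2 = -0.50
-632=-632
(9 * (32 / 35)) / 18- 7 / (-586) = 9621 / 20510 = 0.47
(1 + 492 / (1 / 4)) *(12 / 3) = 7876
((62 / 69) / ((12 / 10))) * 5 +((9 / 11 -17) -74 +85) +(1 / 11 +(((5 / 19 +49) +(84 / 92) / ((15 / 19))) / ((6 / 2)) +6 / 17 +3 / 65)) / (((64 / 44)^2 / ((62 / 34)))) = 2802454003369 / 208050036480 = 13.47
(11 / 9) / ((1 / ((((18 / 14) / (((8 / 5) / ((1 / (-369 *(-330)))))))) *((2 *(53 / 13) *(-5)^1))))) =-265 / 805896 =-0.00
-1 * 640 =-640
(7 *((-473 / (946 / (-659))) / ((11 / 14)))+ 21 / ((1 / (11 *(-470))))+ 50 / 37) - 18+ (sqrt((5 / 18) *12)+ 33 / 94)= -4041986475 / 38258+ sqrt(30) / 3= -105648.93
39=39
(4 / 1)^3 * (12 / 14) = 384 / 7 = 54.86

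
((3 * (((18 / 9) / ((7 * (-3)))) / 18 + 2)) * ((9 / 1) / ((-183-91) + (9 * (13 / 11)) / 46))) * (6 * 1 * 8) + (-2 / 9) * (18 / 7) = -9710684 / 969689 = -10.01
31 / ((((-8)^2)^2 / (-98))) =-1519 / 2048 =-0.74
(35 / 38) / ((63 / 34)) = 85 / 171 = 0.50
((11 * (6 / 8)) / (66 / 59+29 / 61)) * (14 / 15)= 277123 / 57370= 4.83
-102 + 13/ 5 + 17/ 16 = -98.34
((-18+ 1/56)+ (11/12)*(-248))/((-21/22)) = 453343/1764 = 257.00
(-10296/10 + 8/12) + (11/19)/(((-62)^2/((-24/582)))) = -27335512547/26566845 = -1028.93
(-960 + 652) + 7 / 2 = -609 / 2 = -304.50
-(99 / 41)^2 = -9801 / 1681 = -5.83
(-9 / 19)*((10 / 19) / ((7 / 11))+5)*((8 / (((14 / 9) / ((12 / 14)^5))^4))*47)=-3931942151283062774169600 / 484125771698691329191327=-8.12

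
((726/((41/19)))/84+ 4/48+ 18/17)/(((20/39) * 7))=3917797/2732240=1.43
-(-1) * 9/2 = 9/2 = 4.50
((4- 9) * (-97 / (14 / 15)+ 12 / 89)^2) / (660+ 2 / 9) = -752646281805 / 9225050072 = -81.59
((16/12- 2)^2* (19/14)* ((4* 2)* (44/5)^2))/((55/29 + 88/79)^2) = 1343662336/32588325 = 41.23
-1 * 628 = -628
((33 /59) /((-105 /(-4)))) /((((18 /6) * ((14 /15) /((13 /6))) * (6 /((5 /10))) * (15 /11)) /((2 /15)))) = 1573 /11708550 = 0.00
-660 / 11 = -60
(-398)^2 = 158404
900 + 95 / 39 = 35195 / 39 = 902.44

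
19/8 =2.38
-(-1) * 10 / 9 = 10 / 9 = 1.11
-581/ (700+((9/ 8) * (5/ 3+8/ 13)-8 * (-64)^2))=60424/ 3334805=0.02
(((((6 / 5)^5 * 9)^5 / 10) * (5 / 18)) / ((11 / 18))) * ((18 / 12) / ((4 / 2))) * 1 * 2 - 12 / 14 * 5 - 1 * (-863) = 384930.39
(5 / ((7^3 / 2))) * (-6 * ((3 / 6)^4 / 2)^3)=-0.00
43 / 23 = 1.87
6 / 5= 1.20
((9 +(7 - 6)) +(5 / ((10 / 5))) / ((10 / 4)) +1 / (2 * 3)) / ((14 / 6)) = 67 / 14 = 4.79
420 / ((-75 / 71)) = -1988 / 5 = -397.60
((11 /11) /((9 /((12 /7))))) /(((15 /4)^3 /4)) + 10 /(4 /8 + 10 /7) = 368524 /70875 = 5.20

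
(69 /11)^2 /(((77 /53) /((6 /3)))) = 504666 /9317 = 54.17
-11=-11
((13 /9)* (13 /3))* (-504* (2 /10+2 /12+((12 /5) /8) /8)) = -114751 /90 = -1275.01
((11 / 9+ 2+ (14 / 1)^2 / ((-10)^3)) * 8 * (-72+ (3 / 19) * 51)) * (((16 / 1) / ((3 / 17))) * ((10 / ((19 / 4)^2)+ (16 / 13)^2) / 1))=-7964576851968 / 28979275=-274836.99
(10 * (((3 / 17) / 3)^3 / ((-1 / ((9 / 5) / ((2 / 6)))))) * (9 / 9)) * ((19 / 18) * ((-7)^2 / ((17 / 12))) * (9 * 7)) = -2111508 / 83521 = -25.28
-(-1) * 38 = 38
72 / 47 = 1.53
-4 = -4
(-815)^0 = 1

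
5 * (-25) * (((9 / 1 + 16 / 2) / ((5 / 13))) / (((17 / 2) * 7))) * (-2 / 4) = 325 / 7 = 46.43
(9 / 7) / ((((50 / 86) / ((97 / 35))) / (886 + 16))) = 33860178 / 6125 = 5528.19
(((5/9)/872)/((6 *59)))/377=5/1047378384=0.00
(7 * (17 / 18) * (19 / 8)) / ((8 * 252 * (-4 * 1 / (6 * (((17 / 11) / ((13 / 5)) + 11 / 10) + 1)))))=-1244519 / 39536640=-0.03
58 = 58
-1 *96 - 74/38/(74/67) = -3715/38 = -97.76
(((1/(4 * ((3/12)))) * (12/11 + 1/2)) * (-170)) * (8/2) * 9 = -107100/11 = -9736.36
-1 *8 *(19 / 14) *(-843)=64068 / 7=9152.57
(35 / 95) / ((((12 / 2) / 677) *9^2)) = 4739 / 9234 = 0.51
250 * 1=250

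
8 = 8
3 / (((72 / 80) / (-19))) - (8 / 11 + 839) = -29801 / 33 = -903.06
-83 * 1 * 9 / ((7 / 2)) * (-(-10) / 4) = -3735 / 7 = -533.57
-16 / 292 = -4 / 73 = -0.05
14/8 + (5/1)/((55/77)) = 35/4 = 8.75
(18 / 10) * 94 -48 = 606 / 5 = 121.20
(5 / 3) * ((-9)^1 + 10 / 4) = -65 / 6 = -10.83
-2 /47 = -0.04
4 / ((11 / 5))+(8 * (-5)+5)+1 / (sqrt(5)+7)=-1453 / 44 - sqrt(5) / 44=-33.07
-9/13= -0.69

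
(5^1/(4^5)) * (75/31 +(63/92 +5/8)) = 106355/5840896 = 0.02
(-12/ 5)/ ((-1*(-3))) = -4/ 5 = -0.80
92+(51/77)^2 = 548069/5929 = 92.44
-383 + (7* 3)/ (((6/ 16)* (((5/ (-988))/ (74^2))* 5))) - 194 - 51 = -302991828/ 25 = -12119673.12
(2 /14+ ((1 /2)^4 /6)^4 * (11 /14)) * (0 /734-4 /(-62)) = 169869323 /18430820352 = 0.01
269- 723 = -454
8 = 8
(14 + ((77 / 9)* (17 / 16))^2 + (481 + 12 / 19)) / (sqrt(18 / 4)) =227827051* sqrt(2) / 1181952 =272.60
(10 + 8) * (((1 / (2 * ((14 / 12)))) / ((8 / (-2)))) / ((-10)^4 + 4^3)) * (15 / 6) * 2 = -135 / 140896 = -0.00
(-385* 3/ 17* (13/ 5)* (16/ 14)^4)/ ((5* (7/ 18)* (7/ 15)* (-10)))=47443968/ 1428595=33.21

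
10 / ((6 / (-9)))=-15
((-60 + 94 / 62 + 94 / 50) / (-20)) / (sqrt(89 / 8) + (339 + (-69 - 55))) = 3772648 / 286526025 - 21934 *sqrt(178) / 1432630125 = 0.01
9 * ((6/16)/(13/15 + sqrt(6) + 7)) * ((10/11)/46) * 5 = 597375/12724888 -151875 * sqrt(6)/25449776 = 0.03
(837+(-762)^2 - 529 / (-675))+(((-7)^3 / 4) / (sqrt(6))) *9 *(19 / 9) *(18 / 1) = 392500204 / 675 - 19551 *sqrt(6) / 4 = 569509.29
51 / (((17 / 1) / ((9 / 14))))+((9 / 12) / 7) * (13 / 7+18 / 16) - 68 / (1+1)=-49787 / 1568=-31.75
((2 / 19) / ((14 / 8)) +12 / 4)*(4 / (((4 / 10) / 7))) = 4070 / 19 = 214.21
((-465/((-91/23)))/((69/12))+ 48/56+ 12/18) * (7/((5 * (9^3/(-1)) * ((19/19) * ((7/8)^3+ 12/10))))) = -3069952/136099197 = -0.02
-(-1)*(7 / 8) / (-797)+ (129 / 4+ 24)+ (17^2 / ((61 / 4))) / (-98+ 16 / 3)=3029878013 / 54062104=56.04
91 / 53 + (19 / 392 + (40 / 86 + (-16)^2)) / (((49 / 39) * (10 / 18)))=80811325699 / 218875160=369.21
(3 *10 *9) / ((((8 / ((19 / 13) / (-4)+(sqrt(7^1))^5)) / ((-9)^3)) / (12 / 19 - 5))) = -8168445 / 208+400253805 *sqrt(7) / 76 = 13894571.12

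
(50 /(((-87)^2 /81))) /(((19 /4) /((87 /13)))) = 0.75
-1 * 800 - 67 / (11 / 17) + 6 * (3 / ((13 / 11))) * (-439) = -1085349 / 143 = -7589.85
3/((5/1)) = 3/5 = 0.60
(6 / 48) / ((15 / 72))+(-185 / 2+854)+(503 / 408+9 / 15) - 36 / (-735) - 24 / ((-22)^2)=9239882623 / 12095160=763.93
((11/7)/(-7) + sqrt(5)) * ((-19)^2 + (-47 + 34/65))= -224884/3185 + 20444 * sqrt(5)/65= 632.69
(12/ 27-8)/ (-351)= 68/ 3159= 0.02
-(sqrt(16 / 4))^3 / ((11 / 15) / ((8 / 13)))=-960 / 143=-6.71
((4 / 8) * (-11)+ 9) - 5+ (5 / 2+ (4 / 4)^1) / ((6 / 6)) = 2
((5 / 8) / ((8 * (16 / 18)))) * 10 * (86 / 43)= 225 / 128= 1.76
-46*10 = -460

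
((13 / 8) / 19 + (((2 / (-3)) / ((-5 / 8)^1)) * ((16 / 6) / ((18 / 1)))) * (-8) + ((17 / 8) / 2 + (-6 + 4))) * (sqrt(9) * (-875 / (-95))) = -9119005 / 155952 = -58.47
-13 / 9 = -1.44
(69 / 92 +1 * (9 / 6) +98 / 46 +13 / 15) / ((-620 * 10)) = -7241 / 8556000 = -0.00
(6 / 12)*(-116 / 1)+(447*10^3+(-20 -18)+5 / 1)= 446909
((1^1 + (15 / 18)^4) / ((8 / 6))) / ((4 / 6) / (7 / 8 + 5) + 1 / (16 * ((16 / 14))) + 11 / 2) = 180574 / 920691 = 0.20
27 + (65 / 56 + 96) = 6953 / 56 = 124.16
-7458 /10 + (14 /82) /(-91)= -1987562 /2665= -745.80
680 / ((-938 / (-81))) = 58.72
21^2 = 441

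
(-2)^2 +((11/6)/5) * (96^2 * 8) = 135188/5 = 27037.60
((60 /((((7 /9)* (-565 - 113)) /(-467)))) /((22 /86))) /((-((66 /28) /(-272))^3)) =1584083663912960 /4963299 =319159426.81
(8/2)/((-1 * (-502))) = 2/251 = 0.01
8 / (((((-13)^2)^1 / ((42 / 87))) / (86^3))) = 71238272 / 4901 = 14535.46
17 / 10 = 1.70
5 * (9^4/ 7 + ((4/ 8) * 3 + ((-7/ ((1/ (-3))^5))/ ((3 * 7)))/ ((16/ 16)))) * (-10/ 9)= -118975/ 21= -5665.48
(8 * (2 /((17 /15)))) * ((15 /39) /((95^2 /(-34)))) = -96 /4693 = -0.02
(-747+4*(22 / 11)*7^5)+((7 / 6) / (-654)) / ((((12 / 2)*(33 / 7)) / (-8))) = 12985684420 / 97119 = 133709.00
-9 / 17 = -0.53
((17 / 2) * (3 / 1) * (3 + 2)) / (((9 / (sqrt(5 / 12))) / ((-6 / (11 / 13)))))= -1105 * sqrt(15) / 66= -64.84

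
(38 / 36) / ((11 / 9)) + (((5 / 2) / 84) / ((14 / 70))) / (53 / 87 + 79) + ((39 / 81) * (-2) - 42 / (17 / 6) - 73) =-172174344635 / 1958284944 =-87.92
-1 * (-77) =77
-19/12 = -1.58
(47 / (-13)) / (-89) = 47 / 1157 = 0.04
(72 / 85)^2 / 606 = 864 / 729725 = 0.00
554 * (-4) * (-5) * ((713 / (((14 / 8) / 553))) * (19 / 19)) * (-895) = -2234289312800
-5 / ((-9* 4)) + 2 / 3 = 29 / 36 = 0.81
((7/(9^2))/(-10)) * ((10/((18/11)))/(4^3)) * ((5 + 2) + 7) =-539/46656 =-0.01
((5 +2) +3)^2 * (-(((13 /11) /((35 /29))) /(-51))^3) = 214330532 /302797794915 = 0.00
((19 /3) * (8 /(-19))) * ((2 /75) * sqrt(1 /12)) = -8 * sqrt(3) /675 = -0.02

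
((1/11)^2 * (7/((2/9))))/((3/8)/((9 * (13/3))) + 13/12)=9828/41261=0.24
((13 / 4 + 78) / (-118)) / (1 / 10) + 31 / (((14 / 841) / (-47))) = -144601141 / 1652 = -87530.96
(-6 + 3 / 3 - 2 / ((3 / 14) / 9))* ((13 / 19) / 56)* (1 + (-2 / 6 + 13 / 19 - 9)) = 126113 / 15162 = 8.32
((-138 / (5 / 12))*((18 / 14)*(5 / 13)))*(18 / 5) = -268272 / 455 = -589.61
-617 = -617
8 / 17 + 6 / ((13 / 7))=818 / 221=3.70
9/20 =0.45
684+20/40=1369/2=684.50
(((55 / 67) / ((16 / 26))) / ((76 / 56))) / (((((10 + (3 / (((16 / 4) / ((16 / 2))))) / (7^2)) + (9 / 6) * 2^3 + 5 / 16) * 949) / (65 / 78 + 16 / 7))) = 64190 / 445780413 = 0.00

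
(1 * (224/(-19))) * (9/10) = -1008/95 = -10.61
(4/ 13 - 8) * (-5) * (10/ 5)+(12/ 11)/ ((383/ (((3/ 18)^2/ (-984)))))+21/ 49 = 87542466173/ 1131746616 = 77.35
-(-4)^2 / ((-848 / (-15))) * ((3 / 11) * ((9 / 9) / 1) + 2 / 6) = -100 / 583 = -0.17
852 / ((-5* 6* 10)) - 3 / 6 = -167 / 50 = -3.34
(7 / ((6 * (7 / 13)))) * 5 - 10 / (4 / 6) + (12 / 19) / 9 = -467 / 114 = -4.10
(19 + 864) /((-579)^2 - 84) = 883 /335157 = 0.00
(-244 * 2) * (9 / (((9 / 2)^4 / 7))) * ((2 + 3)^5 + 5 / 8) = -56944720 / 243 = -234340.41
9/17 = 0.53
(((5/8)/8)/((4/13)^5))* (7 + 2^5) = 72402135/65536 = 1104.77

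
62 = 62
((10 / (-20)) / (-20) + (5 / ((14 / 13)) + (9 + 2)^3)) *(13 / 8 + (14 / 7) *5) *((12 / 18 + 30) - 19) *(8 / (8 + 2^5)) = 11593597 / 320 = 36229.99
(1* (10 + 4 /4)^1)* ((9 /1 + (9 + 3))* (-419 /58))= -96789 /58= -1668.78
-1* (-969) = 969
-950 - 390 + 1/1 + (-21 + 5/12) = -16315/12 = -1359.58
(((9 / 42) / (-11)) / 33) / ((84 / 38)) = -19 / 71148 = -0.00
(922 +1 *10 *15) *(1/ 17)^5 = 1072/ 1419857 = 0.00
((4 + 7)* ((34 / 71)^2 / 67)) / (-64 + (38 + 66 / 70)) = -445060 / 296204119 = -0.00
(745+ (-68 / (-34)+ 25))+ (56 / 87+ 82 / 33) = 247266 / 319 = 775.13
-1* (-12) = 12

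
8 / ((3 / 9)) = 24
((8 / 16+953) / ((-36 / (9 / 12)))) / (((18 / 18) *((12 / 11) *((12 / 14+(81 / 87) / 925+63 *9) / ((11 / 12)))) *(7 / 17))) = -105226400675 / 1474047092736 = -0.07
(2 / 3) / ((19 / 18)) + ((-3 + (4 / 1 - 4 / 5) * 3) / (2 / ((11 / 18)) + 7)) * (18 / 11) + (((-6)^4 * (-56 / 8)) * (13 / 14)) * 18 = -1627751454 / 10735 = -151630.32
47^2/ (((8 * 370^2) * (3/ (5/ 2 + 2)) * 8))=6627/ 17523200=0.00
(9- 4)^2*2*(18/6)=150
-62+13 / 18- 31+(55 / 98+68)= -10459 / 441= -23.72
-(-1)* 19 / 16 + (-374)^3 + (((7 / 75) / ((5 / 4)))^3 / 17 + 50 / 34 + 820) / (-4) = -750376472959072183 / 14343750000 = -52313828.18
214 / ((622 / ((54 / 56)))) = 2889 / 8708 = 0.33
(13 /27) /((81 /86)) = 1118 /2187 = 0.51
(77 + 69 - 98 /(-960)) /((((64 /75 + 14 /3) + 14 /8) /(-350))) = -61362875 /8724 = -7033.80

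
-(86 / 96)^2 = -1849 / 2304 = -0.80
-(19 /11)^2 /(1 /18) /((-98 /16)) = 51984 /5929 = 8.77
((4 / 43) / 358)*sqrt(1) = 2 / 7697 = 0.00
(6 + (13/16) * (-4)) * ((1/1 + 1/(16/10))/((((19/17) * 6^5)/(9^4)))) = 65637/19456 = 3.37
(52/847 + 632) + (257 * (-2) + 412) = 448962/847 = 530.06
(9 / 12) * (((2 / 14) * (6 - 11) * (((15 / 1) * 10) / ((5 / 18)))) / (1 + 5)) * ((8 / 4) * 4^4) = -172800 / 7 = -24685.71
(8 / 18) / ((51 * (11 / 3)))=4 / 1683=0.00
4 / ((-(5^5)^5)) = -4 / 298023223876953125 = -0.00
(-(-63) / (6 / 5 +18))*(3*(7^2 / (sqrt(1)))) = 15435 / 32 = 482.34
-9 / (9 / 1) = -1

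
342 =342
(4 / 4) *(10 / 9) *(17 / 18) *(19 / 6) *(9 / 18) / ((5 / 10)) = 1615 / 486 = 3.32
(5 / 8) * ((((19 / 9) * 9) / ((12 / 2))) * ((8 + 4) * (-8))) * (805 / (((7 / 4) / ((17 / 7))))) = -1485800 / 7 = -212257.14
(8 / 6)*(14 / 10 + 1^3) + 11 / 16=311 / 80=3.89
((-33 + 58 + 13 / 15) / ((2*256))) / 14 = 97 / 26880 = 0.00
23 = 23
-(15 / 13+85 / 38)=-1675 / 494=-3.39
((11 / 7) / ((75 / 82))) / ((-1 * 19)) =-902 / 9975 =-0.09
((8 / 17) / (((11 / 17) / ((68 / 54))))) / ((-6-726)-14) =-136 / 110781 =-0.00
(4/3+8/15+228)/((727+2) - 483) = 1724/1845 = 0.93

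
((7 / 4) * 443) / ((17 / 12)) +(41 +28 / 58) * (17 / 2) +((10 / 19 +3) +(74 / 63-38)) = 1022726503 / 1180242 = 866.54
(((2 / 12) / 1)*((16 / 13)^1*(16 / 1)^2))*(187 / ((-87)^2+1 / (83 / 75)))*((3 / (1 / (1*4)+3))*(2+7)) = 190722048 / 17697173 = 10.78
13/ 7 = 1.86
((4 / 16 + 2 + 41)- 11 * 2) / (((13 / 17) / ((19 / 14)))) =27455 / 728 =37.71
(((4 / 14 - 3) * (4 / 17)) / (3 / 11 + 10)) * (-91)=10868 / 1921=5.66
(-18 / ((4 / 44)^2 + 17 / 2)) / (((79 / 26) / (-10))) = 1132560 / 162661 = 6.96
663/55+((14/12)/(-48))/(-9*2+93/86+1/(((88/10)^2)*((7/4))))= 23524193321/1951246440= 12.06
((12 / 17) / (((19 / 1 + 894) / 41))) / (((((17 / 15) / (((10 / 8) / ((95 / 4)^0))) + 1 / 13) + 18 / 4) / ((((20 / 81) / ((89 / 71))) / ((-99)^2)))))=151372000 / 1302933261647853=0.00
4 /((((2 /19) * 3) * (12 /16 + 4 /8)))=152 /15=10.13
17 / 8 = 2.12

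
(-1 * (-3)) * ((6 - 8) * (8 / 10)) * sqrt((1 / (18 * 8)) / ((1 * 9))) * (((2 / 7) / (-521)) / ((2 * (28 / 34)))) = 17 / 382935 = 0.00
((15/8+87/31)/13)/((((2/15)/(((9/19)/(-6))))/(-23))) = 1201635/245024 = 4.90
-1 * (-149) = 149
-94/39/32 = -47/624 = -0.08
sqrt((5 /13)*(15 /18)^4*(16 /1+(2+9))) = 25*sqrt(195) /156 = 2.24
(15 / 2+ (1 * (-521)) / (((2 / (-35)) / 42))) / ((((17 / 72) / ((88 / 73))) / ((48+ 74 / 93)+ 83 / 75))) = 18767290154976 / 192355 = 97565907.59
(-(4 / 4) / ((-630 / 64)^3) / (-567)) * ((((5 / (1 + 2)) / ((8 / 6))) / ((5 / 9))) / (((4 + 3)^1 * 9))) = -0.00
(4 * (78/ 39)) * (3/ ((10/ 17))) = 204/ 5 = 40.80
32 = 32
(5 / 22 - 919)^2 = 408565369 / 484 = 844143.32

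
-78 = -78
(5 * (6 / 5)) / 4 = 3 / 2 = 1.50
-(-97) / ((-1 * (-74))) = 97 / 74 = 1.31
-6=-6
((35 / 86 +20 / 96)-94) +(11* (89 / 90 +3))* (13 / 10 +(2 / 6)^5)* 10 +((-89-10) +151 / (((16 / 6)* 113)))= 40416613049 / 106266330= 380.33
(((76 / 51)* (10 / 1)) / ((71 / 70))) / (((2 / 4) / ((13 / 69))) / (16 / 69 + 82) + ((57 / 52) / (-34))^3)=455.72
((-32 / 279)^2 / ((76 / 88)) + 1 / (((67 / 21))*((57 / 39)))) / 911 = 22759969 / 90272441223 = 0.00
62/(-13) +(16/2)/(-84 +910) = -25554/5369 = -4.76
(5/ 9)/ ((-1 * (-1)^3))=5/ 9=0.56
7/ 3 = 2.33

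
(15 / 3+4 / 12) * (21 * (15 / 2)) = 840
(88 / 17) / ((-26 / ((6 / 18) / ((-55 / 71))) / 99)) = 9372 / 1105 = 8.48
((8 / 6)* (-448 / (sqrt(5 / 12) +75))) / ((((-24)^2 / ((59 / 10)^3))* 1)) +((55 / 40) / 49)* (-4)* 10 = -196573369 / 49608825 +1437653* sqrt(15) / 227795625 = -3.94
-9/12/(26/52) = -3/2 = -1.50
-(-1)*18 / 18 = 1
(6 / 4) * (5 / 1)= 15 / 2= 7.50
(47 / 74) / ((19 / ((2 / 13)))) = 47 / 9139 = 0.01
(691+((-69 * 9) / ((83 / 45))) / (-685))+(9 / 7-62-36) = 47342483 / 79597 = 594.78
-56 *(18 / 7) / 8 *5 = -90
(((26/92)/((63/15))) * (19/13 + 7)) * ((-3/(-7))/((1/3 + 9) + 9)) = 15/1127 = 0.01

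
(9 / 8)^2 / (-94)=-81 / 6016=-0.01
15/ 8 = 1.88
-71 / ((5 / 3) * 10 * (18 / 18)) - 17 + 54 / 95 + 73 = 49693 / 950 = 52.31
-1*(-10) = 10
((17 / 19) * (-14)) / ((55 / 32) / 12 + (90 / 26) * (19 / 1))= -9984 / 52535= -0.19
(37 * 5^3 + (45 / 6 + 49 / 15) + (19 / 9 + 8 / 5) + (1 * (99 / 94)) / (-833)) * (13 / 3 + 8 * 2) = 498602197964 / 5285385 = 94336.02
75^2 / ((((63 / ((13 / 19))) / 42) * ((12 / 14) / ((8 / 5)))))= 91000 / 19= 4789.47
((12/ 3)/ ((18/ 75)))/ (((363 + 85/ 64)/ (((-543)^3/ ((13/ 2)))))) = -341553081600/ 303121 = -1126787.92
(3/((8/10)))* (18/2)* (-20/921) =-225/307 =-0.73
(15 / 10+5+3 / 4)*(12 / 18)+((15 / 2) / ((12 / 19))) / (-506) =58411 / 12144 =4.81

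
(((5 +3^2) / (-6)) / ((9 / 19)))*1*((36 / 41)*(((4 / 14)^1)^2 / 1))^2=-14592 / 576583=-0.03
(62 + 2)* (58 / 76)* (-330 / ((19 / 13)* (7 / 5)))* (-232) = 4618099200 / 2527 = 1827502.65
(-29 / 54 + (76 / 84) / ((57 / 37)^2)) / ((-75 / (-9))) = -373 / 19950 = -0.02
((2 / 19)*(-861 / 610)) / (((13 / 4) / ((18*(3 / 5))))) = -185976 / 376675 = -0.49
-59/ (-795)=59/ 795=0.07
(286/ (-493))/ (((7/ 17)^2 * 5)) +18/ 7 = 13408/ 7105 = 1.89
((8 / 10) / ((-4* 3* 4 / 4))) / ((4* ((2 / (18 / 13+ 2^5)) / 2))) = -217 / 390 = -0.56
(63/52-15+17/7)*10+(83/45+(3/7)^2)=-6396353/57330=-111.57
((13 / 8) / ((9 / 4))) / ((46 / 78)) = 169 / 138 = 1.22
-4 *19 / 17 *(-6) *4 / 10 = 912 / 85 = 10.73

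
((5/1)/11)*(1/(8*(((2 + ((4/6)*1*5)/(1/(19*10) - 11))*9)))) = 10445/2807376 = 0.00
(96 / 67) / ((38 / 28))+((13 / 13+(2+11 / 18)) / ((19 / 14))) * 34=1048586 / 11457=91.52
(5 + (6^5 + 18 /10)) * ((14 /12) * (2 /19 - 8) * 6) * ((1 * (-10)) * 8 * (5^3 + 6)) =85641931200 /19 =4507470063.16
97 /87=1.11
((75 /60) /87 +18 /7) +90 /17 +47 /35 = 1909667 /207060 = 9.22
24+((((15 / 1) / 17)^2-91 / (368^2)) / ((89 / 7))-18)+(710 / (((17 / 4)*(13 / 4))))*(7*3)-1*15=48475343153543 / 45282129152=1070.52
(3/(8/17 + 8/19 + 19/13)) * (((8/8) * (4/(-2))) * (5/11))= -125970/108691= -1.16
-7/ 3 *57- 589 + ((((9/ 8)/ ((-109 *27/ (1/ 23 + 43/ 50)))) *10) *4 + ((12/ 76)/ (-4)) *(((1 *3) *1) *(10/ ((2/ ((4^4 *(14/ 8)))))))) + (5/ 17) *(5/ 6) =-11988898766/ 12146415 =-987.03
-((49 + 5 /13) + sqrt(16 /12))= -642 /13 - 2* sqrt(3) /3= -50.54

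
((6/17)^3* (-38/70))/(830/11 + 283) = -45144/678018565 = -0.00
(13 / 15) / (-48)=-13 / 720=-0.02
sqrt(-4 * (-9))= 6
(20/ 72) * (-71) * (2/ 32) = -355/ 288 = -1.23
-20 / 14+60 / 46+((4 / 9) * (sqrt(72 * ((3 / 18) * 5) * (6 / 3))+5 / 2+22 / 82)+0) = 65714 / 59409+8 * sqrt(30) / 9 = 5.97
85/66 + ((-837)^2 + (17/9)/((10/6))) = 231188569/330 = 700571.42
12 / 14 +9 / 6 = 33 / 14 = 2.36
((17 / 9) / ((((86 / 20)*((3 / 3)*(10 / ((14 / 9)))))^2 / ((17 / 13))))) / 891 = 56644 / 15612968943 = 0.00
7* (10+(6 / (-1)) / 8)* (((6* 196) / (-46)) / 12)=-12691 / 92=-137.95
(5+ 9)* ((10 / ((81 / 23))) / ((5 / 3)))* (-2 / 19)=-1288 / 513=-2.51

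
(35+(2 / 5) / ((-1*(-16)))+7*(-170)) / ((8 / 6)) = -138597 / 160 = -866.23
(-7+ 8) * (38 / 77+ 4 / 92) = 951 / 1771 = 0.54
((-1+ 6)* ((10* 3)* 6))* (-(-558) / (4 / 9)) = 1129950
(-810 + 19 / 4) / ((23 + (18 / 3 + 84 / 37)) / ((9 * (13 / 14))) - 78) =10.84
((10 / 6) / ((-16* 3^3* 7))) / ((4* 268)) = -5 / 9725184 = -0.00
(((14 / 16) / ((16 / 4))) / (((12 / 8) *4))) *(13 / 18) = 91 / 3456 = 0.03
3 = 3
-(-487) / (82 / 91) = 540.45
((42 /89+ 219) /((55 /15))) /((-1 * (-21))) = 19533 /6853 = 2.85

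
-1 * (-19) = 19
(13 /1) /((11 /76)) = 988 /11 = 89.82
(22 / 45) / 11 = 2 / 45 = 0.04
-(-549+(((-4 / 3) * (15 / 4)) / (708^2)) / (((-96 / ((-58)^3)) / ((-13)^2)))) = 3322935937 / 6015168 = 552.43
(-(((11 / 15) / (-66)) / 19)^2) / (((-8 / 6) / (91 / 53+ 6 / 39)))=0.00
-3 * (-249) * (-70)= -52290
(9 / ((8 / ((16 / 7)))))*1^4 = 2.57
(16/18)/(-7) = -8/63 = -0.13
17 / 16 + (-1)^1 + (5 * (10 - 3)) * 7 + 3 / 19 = 74547 / 304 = 245.22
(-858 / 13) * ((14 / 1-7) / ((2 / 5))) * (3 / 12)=-1155 / 4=-288.75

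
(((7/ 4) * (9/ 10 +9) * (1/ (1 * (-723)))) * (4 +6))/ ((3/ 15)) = -1155/ 964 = -1.20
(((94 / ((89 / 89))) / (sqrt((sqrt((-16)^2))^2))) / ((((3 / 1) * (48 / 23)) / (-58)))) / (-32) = 31349 / 18432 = 1.70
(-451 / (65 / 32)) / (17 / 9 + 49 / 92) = -11949696 / 130325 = -91.69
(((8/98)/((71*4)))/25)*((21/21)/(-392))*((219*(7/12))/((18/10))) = -73/35068320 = -0.00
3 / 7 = 0.43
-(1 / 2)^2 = -1 / 4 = -0.25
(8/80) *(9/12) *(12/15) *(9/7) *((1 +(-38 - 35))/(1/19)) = -18468/175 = -105.53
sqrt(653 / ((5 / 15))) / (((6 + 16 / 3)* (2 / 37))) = 111* sqrt(1959) / 68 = 72.25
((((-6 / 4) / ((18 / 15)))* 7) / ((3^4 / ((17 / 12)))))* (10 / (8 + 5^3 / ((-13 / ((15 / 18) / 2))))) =-5525 / 14418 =-0.38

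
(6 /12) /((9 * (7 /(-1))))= -1 /126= -0.01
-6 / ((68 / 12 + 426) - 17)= -9 / 622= -0.01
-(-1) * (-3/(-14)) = 3/14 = 0.21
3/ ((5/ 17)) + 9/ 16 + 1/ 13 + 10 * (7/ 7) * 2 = 32073/ 1040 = 30.84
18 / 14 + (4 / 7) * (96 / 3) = 19.57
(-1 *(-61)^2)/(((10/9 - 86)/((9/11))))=35.86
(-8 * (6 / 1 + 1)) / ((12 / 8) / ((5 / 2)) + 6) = -280 / 33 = -8.48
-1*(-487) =487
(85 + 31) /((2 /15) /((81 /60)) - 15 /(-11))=103356 /1303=79.32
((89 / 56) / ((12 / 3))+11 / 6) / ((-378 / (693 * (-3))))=16489 / 1344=12.27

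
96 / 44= 24 / 11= 2.18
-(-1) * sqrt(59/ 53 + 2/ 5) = sqrt(106265)/ 265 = 1.23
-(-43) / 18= 43 / 18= 2.39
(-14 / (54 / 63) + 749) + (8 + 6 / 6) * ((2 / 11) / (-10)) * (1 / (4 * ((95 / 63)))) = 45936499 / 62700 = 732.64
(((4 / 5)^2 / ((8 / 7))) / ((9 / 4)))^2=3136 / 50625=0.06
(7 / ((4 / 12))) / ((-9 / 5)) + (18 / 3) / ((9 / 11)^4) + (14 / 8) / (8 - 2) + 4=105223 / 17496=6.01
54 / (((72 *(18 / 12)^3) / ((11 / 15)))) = 0.16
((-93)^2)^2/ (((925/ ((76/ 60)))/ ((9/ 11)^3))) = 345375613017/ 6155875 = 56105.04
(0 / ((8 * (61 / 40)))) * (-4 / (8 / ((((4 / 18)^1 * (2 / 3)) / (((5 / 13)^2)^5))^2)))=0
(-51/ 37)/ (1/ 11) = -561/ 37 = -15.16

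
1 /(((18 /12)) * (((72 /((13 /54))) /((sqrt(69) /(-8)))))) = -13 * sqrt(69) /46656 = -0.00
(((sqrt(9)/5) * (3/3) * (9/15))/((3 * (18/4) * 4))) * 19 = 19/150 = 0.13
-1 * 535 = -535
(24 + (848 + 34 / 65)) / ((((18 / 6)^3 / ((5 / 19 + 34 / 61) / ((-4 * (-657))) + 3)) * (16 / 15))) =86380214333 / 950305824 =90.90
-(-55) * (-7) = -385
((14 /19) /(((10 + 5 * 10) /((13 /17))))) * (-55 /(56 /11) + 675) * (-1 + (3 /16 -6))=-10541063 /248064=-42.49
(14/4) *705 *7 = 34545/2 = 17272.50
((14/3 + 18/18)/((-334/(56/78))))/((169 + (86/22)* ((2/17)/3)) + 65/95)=-60401/842176491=-0.00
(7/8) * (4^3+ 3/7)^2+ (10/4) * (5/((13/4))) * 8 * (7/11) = 29243143/8008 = 3651.74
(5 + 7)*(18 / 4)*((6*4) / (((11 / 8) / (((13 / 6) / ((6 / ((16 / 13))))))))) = 4608 / 11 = 418.91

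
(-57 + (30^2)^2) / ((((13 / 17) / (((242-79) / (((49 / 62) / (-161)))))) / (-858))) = 211229437820148 / 7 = 30175633974306.86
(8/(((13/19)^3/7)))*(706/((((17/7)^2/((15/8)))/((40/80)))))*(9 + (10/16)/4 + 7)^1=6440379077055/20317856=316981.23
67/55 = 1.22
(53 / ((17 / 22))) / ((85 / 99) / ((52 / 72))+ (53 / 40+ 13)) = 6669520 / 1508563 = 4.42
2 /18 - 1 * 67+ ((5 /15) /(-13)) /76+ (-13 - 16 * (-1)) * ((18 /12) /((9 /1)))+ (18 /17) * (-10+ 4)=-10995997 /151164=-72.74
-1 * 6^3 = -216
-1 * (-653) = 653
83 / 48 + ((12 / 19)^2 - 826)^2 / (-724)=-939.73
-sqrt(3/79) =-sqrt(237)/79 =-0.19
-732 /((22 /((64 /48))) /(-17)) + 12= 8428 /11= 766.18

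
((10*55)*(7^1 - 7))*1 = 0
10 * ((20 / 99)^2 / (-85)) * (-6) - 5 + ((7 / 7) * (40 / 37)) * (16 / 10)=-6661019 / 2054943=-3.24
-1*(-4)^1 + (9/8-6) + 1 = 1/8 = 0.12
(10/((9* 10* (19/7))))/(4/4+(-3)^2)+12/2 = 10267/1710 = 6.00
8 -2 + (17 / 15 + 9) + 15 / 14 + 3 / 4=7541 / 420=17.95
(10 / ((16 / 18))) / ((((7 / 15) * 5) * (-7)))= -135 / 196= -0.69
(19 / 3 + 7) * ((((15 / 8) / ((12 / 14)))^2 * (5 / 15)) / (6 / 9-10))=-875 / 384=-2.28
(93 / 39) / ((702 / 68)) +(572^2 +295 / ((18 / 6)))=1493390341 / 4563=327282.56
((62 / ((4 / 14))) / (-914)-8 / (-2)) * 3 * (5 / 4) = 51585 / 3656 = 14.11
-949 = -949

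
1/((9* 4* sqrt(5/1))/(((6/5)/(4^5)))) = sqrt(5)/153600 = 0.00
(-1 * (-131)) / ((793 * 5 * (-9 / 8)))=-1048 / 35685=-0.03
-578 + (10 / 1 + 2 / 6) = -1703 / 3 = -567.67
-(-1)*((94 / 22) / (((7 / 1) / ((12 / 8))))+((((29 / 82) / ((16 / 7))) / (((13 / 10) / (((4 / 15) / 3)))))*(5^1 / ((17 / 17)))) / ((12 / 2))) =8194679 / 8864856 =0.92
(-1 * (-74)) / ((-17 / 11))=-814 / 17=-47.88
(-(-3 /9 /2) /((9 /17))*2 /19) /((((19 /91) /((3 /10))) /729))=34.71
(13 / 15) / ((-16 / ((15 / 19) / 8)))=-13 / 2432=-0.01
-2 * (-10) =20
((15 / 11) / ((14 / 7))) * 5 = 75 / 22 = 3.41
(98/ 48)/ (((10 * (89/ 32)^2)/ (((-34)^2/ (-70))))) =-258944/ 594075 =-0.44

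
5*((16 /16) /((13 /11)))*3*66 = 10890 /13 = 837.69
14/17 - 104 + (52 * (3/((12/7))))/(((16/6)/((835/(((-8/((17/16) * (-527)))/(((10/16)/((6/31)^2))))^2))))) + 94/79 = 189107928132784439041367/4866869035008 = 38856177713.54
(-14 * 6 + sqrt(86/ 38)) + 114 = 31.50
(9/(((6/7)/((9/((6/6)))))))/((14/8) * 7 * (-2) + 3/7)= -1323/337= -3.93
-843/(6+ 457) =-843/463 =-1.82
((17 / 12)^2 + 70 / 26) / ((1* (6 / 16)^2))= 35188 / 1053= 33.42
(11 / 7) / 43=11 / 301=0.04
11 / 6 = 1.83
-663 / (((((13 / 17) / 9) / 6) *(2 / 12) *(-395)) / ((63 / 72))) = 491589 / 790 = 622.26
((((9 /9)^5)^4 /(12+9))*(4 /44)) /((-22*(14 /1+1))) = -1 /76230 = -0.00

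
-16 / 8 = -2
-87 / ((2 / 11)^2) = -10527 / 4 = -2631.75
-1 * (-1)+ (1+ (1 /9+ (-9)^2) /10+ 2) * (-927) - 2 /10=-51496 /5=-10299.20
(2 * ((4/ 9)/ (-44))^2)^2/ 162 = 2/ 7780827681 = 0.00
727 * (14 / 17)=10178 / 17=598.71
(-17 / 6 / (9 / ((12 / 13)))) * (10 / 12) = -85 / 351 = -0.24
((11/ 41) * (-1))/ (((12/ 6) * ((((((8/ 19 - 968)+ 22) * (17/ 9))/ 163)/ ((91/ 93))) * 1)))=715407/ 59721748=0.01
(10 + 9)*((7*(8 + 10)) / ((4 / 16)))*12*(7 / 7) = 114912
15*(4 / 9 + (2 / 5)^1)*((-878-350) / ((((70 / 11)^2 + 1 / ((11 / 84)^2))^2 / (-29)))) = 2476627637 / 53604726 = 46.20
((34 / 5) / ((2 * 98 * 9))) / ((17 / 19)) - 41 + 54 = 13.00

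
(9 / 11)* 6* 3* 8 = 1296 / 11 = 117.82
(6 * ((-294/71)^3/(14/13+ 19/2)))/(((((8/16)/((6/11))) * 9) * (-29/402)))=2124865177344/31397742475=67.68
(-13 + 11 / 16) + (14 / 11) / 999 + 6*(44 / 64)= -1439335 / 175824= -8.19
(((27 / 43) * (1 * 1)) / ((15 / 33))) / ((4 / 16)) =1188 / 215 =5.53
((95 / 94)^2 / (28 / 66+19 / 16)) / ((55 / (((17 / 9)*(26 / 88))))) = 398905 / 62035347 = 0.01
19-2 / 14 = 18.86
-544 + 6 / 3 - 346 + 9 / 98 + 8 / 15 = -1304441 / 1470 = -887.37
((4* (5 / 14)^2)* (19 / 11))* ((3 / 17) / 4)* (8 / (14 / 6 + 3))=4275 / 73304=0.06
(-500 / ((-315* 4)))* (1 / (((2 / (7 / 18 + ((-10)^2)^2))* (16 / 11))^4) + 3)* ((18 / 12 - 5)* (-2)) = 384298177905106390061389225 / 990677827584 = 387914382662936.49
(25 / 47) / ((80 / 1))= 5 / 752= 0.01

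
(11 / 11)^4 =1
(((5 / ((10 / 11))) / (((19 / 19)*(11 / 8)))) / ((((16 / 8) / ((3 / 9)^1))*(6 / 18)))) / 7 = 2 / 7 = 0.29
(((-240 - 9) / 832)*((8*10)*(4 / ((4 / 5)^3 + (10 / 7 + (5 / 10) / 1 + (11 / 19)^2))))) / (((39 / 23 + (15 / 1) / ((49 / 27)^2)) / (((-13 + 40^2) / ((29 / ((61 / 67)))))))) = -233597857252729375 / 849316980467332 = -275.04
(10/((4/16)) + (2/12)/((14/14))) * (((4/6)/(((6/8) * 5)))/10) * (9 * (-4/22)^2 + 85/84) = 0.94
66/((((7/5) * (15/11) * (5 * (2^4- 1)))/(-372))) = -30008/175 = -171.47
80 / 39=2.05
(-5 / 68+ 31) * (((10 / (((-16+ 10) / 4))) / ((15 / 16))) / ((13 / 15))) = -56080 / 221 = -253.76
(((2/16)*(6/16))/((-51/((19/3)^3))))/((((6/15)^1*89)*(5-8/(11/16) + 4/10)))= 1886225/1793522304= 0.00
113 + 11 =124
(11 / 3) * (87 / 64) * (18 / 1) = 2871 / 32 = 89.72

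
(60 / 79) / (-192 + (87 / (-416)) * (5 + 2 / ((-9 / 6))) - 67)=-8320 / 2845659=-0.00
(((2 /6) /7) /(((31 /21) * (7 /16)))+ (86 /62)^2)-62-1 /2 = -813997 /13454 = -60.50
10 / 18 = 5 / 9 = 0.56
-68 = -68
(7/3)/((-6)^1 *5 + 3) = -7/81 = -0.09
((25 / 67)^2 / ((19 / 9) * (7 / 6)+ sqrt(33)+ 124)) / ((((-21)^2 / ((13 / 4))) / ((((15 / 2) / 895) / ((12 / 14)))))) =166456875 / 2094150220674568- 658125 * sqrt(33) / 1047075110337284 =0.00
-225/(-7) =225/7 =32.14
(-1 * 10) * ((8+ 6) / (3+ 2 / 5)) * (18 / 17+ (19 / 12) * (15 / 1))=-295225 / 289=-1021.54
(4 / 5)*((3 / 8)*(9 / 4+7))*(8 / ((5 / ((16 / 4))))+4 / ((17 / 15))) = 23421 / 850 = 27.55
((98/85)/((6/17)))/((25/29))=1421/375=3.79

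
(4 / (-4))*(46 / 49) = -46 / 49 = -0.94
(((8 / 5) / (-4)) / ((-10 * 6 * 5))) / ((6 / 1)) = 1 / 4500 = 0.00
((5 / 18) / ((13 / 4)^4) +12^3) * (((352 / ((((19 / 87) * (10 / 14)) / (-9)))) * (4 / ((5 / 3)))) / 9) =-126957679321088 / 13566475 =-9358192.11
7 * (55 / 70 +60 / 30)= 39 / 2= 19.50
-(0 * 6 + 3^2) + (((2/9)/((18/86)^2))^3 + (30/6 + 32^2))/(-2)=-456200156375/774840978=-588.77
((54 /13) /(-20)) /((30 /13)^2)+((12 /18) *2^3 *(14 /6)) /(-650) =-6803 /117000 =-0.06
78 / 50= 39 / 25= 1.56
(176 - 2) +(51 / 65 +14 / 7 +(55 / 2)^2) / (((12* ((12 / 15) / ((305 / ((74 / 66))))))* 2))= 672818727 / 61568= 10928.06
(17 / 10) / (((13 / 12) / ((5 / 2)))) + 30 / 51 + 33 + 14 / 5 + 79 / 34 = 94223 / 2210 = 42.63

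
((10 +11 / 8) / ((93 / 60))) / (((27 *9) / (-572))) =-17.27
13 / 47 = 0.28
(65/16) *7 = 455/16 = 28.44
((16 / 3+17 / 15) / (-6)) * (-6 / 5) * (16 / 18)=776 / 675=1.15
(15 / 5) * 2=6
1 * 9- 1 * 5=4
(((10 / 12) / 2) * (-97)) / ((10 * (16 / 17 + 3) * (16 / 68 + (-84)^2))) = -28033 / 192889248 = -0.00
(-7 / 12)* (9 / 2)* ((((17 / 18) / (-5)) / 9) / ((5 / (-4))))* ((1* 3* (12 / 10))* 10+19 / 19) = -4403 / 2700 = -1.63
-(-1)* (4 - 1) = 3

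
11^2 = 121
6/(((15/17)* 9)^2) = 578/6075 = 0.10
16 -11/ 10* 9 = 61/ 10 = 6.10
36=36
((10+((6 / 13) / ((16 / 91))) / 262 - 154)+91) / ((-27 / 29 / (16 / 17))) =53.57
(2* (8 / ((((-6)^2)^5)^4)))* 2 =1 / 417734204338866689619963936768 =0.00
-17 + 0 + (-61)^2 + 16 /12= 11116 /3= 3705.33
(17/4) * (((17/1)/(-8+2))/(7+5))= -289/288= -1.00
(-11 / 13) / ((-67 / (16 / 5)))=176 / 4355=0.04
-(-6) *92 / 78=92 / 13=7.08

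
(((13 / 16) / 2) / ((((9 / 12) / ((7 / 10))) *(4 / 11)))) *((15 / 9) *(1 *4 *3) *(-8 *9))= -3003 / 2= -1501.50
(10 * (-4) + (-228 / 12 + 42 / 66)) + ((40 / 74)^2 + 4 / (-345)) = -301762046 / 5195355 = -58.08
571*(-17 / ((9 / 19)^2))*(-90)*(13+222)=8234933450 / 9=914992605.56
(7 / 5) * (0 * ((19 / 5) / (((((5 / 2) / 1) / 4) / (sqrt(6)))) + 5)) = 0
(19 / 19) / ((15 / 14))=14 / 15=0.93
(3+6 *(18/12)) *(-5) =-60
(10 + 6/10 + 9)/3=98/15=6.53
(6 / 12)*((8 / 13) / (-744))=-1 / 2418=-0.00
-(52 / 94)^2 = -676 / 2209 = -0.31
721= 721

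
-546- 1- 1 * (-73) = -474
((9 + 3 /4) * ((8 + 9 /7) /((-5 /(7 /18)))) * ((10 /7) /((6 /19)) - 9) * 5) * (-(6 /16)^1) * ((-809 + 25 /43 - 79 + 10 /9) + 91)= 1527955195 /32508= 47002.44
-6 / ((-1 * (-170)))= -3 / 85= -0.04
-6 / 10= -3 / 5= -0.60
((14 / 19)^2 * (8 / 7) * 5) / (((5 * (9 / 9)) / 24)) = 14.89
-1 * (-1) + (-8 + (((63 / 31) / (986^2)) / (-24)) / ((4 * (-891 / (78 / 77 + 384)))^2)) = -691882462983155 / 98840351840384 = -7.00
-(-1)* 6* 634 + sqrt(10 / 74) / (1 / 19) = 19* sqrt(185) / 37 + 3804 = 3810.98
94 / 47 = 2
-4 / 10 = -2 / 5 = -0.40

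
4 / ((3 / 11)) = 14.67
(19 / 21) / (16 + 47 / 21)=0.05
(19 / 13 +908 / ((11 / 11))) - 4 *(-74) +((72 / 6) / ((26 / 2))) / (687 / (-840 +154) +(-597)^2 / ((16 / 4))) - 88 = 591960307205 / 529736623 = 1117.46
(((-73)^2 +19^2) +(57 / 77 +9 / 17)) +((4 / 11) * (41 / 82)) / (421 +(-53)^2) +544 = 775386967 / 124355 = 6235.27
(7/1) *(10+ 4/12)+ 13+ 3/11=2825/33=85.61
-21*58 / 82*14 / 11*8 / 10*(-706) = 24077424 / 2255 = 10677.35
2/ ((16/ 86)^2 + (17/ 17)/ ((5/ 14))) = 9245/ 13103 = 0.71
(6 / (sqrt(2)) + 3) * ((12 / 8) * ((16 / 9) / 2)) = 4 + 4 * sqrt(2) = 9.66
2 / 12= 1 / 6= 0.17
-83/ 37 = -2.24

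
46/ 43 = 1.07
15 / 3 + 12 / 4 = 8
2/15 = 0.13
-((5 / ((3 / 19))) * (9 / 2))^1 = -142.50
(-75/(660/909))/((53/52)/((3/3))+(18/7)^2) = -579033/42779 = -13.54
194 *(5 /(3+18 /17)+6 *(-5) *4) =-1589830 /69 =-23041.01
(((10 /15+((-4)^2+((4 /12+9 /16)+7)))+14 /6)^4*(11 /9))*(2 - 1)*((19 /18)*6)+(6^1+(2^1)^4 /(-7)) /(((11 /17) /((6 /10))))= 223517923396218497 /55180984320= 4050633.13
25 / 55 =5 / 11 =0.45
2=2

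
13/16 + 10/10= 29/16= 1.81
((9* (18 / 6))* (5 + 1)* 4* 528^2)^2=32635156665729024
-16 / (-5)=16 / 5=3.20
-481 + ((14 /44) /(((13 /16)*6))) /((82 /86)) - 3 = -8511872 /17589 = -483.93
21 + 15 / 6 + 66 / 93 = 1501 / 62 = 24.21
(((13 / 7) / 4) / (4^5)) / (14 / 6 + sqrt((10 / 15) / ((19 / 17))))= 741 / 3395584 - 39*sqrt(1938) / 23769088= 0.00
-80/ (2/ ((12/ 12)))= -40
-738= -738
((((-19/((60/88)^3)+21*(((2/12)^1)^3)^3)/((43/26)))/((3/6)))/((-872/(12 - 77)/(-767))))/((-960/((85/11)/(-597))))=55466256135860947/992597556112588800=0.06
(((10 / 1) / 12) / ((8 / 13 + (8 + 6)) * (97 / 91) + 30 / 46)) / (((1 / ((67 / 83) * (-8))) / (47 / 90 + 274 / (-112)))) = 1262820221 / 1979408070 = 0.64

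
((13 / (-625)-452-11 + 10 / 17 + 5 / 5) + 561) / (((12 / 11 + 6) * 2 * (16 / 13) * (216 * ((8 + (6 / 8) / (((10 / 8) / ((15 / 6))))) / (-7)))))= -5091163 / 261630000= -0.02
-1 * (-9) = 9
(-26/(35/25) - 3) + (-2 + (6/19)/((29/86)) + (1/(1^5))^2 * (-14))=-141301/3857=-36.63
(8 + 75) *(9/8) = 747/8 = 93.38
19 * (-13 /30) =-247 /30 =-8.23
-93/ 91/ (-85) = 93/ 7735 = 0.01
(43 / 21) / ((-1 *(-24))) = 43 / 504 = 0.09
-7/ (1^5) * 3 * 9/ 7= -27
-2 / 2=-1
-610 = -610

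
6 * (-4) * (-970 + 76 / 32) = 23223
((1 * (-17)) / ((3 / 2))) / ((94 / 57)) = -6.87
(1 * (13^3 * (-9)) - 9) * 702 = -13886964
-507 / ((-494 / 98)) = 1911 / 19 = 100.58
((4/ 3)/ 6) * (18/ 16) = 1/ 4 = 0.25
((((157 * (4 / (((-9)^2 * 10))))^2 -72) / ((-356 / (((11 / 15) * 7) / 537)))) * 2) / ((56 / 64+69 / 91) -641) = -0.00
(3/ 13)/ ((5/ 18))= 54/ 65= 0.83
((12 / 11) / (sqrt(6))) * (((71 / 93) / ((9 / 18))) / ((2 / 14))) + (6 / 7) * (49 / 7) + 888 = 1988 * sqrt(6) / 1023 + 894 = 898.76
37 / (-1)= -37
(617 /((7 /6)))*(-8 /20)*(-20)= 29616 /7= 4230.86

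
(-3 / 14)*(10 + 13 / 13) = -33 / 14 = -2.36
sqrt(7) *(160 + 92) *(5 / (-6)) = -210 *sqrt(7) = -555.61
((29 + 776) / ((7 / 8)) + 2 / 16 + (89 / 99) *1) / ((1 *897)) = 729451 / 710424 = 1.03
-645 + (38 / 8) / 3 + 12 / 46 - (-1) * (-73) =-197659 / 276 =-716.16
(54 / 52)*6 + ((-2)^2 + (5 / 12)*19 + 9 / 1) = 4235 / 156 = 27.15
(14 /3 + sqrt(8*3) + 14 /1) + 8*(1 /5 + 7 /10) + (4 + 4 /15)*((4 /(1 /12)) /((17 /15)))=2*sqrt(6) + 52676 /255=211.47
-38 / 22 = -19 / 11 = -1.73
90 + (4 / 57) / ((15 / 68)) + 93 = 156737 / 855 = 183.32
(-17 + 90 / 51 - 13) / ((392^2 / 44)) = -330 / 40817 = -0.01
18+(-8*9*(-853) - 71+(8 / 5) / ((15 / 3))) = 1534083 / 25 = 61363.32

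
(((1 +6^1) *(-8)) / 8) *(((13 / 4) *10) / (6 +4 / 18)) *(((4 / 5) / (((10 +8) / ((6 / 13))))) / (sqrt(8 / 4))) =-3 *sqrt(2) / 8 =-0.53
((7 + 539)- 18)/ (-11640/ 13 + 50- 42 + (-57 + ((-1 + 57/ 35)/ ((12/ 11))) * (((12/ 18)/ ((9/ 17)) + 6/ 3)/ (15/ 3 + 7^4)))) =-23409706320/ 41870735279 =-0.56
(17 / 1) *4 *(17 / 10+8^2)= 22338 / 5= 4467.60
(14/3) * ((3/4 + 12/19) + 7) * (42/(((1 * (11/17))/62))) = 32898502/209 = 157409.10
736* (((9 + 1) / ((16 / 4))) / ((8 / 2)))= 460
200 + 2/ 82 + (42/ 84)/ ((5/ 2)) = 41046/ 205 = 200.22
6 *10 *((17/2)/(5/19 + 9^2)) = 4845/772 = 6.28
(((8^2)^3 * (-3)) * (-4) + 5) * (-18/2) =-28311597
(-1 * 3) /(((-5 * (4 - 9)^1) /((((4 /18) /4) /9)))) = -1 /1350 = -0.00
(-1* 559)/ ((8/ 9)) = -628.88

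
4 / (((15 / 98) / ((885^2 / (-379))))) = -20468280 / 379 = -54006.02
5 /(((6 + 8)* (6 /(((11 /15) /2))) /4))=11 /126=0.09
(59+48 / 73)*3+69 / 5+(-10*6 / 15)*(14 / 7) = 67442 / 365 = 184.77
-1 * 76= -76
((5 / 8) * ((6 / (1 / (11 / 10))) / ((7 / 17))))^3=176558481 / 175616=1005.37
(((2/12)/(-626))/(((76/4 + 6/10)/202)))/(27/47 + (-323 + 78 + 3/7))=4747/422118060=0.00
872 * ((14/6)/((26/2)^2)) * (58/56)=6322/507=12.47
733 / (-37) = -733 / 37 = -19.81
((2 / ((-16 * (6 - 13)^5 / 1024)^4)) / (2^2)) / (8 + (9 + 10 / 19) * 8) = 2490368 / 1994806657440300025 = 0.00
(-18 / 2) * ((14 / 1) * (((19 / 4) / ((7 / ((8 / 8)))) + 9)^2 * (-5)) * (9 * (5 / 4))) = 148718025 / 224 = 663919.75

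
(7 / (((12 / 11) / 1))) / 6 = 1.07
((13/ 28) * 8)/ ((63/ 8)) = 208/ 441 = 0.47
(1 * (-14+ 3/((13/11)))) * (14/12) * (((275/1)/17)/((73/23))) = -6596975/96798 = -68.15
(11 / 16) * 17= 11.69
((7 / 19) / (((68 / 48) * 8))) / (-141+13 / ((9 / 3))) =-63 / 264860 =-0.00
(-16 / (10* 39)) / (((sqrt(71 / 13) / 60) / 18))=-576* sqrt(923) / 923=-18.96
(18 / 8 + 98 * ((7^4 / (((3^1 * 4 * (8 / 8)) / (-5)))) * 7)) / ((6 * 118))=-8235403 / 8496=-969.33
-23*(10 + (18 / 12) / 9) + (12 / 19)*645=19783 / 114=173.54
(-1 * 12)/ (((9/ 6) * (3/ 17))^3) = -157216/ 243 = -646.98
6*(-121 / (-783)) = 242 / 261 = 0.93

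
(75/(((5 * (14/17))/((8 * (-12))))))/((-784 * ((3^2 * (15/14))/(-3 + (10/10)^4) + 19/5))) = -15300/7007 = -2.18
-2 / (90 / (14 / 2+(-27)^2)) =-16.36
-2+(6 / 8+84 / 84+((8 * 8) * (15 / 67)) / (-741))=-17829 / 66196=-0.27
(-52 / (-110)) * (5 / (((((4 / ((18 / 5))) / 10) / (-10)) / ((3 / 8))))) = -1755 / 22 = -79.77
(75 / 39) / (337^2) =25 / 1476397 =0.00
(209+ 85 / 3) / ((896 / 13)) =1157 / 336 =3.44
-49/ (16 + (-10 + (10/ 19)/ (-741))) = -689871/ 84464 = -8.17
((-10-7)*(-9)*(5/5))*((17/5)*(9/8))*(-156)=-912951/10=-91295.10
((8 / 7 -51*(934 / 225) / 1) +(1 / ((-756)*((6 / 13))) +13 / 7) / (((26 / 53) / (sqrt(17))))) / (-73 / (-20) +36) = -442184 / 83265 +171455*sqrt(17) / 1798524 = -4.92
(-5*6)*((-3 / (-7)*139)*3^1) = -37530 / 7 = -5361.43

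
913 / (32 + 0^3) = 913 / 32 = 28.53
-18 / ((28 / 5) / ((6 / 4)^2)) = -405 / 56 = -7.23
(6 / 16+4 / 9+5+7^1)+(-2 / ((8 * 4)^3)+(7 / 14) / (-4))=1871863 / 147456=12.69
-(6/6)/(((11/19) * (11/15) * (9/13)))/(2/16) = -9880/363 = -27.22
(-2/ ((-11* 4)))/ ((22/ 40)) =10/ 121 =0.08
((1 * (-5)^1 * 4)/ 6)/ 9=-10/ 27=-0.37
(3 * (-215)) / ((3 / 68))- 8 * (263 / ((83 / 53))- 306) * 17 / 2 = -434248 / 83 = -5231.90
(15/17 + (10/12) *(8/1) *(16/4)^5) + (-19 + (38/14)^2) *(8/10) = 17038789/2499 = 6818.24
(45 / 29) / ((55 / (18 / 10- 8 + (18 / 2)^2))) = 306 / 145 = 2.11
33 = 33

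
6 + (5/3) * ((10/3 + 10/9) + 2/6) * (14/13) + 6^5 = 2734492/351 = 7790.58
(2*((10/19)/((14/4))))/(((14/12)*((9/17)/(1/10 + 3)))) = 4216/2793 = 1.51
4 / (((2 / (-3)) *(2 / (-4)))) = 12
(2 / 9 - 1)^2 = 49 / 81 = 0.60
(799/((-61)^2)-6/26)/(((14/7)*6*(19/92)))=-17848/2757261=-0.01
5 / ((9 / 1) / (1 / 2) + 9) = 0.19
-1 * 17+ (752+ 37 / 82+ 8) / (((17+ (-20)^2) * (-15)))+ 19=963463 / 512910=1.88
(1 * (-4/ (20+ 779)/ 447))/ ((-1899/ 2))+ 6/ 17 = 239376554/ 678233547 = 0.35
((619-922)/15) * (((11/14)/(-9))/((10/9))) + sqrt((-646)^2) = 453311/700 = 647.59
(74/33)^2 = 5476/1089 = 5.03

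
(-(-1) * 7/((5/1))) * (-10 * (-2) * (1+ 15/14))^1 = 58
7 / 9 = 0.78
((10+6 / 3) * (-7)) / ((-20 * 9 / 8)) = 56 / 15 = 3.73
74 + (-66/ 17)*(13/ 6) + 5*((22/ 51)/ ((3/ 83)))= 125.26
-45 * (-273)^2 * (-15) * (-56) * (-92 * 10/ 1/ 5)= 518364100800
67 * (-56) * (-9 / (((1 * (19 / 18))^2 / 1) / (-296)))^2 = -21448992003.35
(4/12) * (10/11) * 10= 100/33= 3.03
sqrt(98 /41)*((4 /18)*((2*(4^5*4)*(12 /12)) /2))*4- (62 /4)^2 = -961 /4 +229376*sqrt(82) /369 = 5388.71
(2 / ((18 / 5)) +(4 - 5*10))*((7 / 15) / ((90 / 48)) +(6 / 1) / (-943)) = -21046322 / 1909575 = -11.02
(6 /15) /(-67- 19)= -1 /215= -0.00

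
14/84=1/6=0.17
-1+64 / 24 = 5 / 3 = 1.67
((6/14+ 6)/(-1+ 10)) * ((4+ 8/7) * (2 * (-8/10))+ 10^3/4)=8462/49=172.69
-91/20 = -4.55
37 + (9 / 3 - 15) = 25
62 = 62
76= 76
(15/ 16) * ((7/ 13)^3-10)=-324405/ 35152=-9.23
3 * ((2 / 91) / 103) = 6 / 9373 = 0.00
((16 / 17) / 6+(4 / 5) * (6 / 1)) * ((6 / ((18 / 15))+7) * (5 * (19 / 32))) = 3002 / 17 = 176.59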